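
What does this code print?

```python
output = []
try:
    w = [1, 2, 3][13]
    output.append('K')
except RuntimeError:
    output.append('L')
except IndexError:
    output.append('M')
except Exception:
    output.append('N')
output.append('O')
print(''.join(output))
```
MO

IndexError matches before generic Exception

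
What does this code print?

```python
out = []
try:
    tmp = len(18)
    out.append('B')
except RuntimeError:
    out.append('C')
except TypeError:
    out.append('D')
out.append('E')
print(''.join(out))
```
DE

TypeError is caught by its specific handler, not RuntimeError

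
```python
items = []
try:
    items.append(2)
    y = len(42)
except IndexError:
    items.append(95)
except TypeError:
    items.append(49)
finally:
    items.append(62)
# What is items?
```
[2, 49, 62]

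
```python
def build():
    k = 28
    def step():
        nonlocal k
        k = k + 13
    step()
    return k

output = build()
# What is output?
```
41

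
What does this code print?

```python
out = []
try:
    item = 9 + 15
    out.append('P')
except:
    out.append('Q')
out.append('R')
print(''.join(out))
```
PR

No exception, try block completes normally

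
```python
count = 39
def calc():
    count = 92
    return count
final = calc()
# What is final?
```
92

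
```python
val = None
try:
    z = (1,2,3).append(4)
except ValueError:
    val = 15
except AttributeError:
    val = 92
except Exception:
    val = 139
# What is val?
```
92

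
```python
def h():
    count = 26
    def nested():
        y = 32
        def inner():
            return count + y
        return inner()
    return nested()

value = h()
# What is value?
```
58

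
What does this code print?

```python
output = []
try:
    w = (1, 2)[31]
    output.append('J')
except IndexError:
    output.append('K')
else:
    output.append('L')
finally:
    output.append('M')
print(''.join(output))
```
KM

Exception: except runs, else skipped, finally runs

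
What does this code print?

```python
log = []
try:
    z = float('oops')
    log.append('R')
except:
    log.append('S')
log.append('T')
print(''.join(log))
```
ST

Exception raised in try, caught by bare except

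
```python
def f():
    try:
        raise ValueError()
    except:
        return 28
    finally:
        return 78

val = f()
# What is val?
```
78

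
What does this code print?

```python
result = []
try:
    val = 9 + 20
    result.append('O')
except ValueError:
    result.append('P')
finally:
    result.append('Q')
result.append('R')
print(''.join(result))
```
OQR

finally runs after normal execution too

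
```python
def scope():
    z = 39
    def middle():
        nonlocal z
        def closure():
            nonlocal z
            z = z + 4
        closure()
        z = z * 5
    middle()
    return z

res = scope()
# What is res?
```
215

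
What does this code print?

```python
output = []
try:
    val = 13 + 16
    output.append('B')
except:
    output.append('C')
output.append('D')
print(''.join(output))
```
BD

No exception, try block completes normally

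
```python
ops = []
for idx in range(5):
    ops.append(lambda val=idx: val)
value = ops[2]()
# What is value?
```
2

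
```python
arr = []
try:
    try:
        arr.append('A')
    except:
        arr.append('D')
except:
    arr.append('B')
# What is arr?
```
['A']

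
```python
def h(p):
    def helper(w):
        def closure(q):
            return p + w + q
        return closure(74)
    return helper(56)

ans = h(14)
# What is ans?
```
144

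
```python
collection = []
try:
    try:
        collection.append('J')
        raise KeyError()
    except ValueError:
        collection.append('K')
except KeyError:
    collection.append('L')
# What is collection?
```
['J', 'L']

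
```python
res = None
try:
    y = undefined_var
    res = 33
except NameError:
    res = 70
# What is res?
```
70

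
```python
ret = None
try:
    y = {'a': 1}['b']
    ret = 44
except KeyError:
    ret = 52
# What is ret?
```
52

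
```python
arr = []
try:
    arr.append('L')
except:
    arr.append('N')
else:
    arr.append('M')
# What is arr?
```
['L', 'M']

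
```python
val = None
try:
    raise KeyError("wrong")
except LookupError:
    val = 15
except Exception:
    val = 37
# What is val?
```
15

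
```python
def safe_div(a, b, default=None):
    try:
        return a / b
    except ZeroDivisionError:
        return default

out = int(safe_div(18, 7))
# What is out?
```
2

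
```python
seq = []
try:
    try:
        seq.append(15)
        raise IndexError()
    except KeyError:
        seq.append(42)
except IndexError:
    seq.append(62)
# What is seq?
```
[15, 62]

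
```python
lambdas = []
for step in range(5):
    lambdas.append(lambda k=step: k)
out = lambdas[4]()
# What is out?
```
4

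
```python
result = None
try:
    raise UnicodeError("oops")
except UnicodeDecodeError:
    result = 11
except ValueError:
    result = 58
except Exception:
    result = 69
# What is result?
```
58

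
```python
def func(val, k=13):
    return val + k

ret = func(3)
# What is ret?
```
16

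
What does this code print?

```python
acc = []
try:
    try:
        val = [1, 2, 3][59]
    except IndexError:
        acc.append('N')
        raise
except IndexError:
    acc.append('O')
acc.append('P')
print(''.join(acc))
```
NOP

raise without argument re-raises current exception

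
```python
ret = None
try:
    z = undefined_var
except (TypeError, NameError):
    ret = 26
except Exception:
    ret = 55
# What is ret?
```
26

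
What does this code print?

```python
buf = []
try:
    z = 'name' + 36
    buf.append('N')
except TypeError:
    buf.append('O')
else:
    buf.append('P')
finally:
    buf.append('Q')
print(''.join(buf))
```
OQ

Exception: except runs, else skipped, finally runs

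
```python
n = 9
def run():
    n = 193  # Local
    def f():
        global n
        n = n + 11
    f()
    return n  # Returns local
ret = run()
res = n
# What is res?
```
20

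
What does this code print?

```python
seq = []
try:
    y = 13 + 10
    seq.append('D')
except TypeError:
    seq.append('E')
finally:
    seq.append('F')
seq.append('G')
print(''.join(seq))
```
DFG

finally runs after normal execution too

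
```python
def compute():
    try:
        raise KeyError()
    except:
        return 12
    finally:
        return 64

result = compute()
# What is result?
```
64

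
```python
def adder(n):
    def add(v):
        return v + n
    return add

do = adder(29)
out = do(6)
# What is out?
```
35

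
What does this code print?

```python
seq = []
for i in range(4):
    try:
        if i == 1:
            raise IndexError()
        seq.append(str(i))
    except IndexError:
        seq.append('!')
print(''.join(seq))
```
0!23

Exception on i=1 caught, loop continues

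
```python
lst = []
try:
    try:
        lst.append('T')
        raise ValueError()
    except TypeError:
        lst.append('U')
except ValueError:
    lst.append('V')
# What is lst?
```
['T', 'V']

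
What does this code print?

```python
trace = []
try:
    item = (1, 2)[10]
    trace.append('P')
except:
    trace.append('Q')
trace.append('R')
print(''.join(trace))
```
QR

Exception raised in try, caught by bare except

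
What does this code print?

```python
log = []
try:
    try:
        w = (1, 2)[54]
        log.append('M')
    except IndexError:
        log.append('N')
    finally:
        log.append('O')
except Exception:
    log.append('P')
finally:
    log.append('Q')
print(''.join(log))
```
NOQ

Both finally blocks run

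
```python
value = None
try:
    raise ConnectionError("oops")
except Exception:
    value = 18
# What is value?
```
18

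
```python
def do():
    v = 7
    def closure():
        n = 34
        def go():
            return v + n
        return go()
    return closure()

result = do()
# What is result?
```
41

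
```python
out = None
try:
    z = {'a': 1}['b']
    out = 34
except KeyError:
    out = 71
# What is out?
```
71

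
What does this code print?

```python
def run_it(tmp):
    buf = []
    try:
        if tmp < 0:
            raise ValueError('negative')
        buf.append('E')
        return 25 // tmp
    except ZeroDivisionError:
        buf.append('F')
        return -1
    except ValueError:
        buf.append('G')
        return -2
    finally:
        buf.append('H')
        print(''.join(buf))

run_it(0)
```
EFH

tmp=0 causes ZeroDivisionError, caught, finally prints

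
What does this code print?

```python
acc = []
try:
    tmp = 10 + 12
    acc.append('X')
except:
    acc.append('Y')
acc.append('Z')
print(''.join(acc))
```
XZ

No exception, try block completes normally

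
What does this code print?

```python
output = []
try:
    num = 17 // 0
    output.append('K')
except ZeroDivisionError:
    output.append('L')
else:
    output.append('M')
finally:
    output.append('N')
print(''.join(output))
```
LN

Exception: except runs, else skipped, finally runs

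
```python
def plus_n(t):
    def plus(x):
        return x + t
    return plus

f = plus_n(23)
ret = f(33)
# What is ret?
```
56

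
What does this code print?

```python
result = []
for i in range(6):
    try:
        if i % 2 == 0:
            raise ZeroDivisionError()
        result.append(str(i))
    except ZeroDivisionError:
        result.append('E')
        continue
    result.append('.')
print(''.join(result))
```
E1.E3.E5.

continue in except skips rest of loop body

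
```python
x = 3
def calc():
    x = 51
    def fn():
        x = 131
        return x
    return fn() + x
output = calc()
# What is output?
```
182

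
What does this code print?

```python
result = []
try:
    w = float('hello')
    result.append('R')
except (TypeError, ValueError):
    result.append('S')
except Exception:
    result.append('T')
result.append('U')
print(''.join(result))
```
SU

ValueError matches tuple containing it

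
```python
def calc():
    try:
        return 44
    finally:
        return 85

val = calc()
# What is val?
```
85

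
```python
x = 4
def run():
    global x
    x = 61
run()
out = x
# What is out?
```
61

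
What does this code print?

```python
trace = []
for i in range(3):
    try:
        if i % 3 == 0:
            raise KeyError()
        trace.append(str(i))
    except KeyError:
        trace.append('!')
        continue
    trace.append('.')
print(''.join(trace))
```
!1.2.

continue in except skips rest of loop body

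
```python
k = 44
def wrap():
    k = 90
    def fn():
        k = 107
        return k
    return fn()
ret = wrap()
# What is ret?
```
107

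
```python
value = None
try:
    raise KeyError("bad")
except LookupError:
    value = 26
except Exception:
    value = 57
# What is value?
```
26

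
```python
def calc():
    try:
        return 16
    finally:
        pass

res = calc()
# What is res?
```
16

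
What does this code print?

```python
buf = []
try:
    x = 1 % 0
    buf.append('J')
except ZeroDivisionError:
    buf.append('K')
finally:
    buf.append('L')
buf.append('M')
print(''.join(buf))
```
KLM

finally always runs, even after exception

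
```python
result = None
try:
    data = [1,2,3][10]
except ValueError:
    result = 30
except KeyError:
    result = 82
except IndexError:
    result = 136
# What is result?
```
136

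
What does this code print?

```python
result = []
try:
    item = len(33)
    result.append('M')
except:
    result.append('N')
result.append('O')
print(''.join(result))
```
NO

Exception raised in try, caught by bare except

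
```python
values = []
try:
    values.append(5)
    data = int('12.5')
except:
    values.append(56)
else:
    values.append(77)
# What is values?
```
[5, 56]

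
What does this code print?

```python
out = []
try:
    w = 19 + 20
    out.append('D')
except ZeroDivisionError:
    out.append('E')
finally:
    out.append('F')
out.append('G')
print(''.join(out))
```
DFG

finally runs after normal execution too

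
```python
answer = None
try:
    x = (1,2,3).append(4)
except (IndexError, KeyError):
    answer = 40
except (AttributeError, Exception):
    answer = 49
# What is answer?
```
49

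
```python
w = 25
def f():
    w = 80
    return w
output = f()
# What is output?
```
80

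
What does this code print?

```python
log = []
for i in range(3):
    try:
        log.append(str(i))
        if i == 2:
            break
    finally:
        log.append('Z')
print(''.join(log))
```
0Z1Z2Z

finally runs even when breaking out of loop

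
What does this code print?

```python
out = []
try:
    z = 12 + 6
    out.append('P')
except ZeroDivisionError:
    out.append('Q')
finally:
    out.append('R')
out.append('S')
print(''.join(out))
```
PRS

finally runs after normal execution too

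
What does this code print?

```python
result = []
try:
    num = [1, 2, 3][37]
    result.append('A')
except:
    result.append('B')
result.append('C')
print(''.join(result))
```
BC

Exception raised in try, caught by bare except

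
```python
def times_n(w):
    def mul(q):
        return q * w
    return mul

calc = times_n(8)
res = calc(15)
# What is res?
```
120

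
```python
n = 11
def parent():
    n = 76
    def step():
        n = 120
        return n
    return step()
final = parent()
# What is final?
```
120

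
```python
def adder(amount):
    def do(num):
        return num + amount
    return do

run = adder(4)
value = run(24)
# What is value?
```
28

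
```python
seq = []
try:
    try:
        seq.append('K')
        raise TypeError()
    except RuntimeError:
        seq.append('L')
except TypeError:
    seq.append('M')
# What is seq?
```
['K', 'M']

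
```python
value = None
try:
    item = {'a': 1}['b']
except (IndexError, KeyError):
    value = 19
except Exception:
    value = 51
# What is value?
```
19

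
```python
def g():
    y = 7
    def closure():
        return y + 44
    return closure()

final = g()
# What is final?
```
51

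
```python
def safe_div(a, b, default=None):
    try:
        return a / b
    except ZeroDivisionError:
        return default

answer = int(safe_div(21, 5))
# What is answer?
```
4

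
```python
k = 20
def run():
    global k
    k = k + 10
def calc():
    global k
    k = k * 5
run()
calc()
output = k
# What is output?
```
150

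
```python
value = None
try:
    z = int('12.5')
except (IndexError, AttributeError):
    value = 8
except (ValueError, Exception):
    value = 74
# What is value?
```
74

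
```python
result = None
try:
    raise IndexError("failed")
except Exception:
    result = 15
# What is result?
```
15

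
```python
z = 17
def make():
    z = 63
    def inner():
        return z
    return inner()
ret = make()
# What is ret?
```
63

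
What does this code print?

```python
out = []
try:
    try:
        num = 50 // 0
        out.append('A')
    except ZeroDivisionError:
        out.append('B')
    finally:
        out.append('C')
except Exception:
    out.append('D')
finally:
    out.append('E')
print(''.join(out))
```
BCE

Both finally blocks run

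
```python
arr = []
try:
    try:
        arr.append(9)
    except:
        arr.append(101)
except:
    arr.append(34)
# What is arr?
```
[9]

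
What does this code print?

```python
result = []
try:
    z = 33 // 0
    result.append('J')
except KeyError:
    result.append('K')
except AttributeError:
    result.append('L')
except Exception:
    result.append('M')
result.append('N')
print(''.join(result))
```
MN

ZeroDivisionError not specifically caught, falls to Exception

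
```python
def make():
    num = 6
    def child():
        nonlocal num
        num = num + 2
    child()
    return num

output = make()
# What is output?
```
8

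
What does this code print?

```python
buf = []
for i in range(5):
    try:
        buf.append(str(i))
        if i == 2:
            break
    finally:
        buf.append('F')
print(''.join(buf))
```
0F1F2F

finally runs even when breaking out of loop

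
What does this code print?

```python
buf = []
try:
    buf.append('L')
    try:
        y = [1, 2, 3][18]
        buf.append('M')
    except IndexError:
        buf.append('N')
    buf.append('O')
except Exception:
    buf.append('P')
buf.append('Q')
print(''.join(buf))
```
LNOQ

Inner exception caught by inner handler, outer continues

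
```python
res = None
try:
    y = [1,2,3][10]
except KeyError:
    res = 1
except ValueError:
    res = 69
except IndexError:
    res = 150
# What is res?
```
150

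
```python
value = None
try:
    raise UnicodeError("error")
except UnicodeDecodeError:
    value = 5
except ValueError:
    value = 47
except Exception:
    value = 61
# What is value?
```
47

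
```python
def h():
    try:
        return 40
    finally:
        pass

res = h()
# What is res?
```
40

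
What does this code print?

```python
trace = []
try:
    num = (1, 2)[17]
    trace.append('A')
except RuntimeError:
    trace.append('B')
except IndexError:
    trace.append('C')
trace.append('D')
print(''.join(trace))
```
CD

IndexError is caught by its specific handler, not RuntimeError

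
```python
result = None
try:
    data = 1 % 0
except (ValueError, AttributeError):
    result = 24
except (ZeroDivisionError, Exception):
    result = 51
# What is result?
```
51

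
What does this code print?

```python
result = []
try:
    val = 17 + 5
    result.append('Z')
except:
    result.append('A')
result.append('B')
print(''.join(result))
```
ZB

No exception, try block completes normally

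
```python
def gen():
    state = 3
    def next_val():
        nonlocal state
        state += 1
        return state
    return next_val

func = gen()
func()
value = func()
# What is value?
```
5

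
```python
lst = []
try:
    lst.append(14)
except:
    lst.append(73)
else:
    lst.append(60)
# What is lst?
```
[14, 60]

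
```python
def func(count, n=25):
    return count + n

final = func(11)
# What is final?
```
36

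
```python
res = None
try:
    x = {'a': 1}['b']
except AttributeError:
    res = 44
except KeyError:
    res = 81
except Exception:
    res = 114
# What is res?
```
81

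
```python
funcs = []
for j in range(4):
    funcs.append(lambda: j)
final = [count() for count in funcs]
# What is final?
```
[3, 3, 3, 3]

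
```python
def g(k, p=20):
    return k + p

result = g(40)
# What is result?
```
60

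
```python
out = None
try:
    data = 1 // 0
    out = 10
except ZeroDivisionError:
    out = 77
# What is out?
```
77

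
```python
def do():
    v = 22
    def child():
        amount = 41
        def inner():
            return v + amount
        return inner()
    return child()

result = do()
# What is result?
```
63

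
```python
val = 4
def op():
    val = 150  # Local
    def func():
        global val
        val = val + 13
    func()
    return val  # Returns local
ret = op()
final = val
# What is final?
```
17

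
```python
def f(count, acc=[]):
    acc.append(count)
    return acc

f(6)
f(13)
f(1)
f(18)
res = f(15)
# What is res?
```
[6, 13, 1, 18, 15]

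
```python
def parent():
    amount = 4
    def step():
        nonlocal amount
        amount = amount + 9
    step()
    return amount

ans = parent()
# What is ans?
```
13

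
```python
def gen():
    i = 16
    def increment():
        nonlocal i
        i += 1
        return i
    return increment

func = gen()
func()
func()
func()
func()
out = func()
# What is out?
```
21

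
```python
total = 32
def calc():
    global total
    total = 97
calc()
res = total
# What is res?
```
97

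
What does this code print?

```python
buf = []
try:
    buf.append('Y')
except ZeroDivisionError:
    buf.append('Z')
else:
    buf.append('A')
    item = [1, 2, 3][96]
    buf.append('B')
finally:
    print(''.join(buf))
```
YA

Try succeeds, else appends 'A', IndexError in else is uncaught, finally prints before exception propagates ('B' never appended)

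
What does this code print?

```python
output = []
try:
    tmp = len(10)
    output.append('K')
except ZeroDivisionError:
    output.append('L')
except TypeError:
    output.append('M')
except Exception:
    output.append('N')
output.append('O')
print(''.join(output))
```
MO

TypeError matches before generic Exception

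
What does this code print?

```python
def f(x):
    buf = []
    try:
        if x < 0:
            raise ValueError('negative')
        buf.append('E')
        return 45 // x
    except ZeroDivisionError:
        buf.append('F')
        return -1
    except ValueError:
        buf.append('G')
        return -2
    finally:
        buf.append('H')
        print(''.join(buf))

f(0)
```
EFH

x=0 causes ZeroDivisionError, caught, finally prints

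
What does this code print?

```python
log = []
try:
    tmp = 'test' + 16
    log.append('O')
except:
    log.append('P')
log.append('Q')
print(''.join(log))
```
PQ

Exception raised in try, caught by bare except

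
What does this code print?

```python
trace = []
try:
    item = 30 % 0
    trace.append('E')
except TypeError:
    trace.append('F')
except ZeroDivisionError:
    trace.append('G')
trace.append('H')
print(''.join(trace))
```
GH

ZeroDivisionError is caught by its specific handler, not TypeError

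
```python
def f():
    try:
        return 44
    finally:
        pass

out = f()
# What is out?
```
44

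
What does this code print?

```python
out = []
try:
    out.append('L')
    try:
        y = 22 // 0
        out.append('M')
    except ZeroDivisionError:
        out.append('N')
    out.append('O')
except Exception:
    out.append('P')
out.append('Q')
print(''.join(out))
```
LNOQ

Inner exception caught by inner handler, outer continues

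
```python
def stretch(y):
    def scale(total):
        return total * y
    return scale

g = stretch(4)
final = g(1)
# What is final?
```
4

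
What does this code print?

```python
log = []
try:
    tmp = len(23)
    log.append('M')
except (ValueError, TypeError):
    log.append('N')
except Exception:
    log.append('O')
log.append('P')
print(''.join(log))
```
NP

TypeError matches tuple containing it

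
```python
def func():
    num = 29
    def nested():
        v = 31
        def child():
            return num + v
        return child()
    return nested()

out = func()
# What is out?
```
60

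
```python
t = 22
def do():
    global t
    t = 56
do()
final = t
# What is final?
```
56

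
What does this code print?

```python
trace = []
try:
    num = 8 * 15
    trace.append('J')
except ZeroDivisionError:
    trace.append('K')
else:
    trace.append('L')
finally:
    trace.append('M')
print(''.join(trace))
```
JLM

else runs before finally when no exception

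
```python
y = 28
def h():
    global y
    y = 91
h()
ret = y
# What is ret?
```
91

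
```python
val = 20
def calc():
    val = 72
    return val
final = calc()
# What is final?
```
72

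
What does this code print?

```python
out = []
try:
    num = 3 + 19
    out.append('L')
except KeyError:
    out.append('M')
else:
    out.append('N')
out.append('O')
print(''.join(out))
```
LNO

else block runs when no exception occurs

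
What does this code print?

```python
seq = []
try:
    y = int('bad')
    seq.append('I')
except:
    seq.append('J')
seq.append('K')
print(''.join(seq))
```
JK

Exception raised in try, caught by bare except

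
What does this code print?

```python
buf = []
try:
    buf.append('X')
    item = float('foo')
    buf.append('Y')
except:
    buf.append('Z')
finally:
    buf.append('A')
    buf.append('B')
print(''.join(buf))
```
XZAB

Code before exception runs, then except, then all of finally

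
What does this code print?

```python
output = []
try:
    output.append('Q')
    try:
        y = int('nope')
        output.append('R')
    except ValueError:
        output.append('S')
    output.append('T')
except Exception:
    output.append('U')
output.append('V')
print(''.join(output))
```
QSTV

Inner exception caught by inner handler, outer continues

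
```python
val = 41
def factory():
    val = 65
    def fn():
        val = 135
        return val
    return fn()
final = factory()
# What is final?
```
135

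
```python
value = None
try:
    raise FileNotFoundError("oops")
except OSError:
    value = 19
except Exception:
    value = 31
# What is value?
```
19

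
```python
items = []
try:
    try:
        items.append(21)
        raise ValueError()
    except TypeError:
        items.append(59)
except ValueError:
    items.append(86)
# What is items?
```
[21, 86]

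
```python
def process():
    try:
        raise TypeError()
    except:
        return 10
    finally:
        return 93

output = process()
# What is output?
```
93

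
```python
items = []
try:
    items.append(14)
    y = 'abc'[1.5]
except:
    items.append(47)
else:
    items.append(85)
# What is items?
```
[14, 47]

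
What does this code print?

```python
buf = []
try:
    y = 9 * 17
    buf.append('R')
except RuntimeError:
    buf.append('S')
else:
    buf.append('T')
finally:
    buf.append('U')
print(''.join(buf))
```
RTU

else runs before finally when no exception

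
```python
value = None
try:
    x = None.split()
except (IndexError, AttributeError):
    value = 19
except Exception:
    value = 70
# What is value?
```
19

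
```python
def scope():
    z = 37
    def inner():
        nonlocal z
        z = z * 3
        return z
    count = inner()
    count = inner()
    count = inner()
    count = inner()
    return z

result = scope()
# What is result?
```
2997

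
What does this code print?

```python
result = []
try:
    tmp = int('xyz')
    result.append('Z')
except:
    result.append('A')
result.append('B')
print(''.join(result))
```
AB

Exception raised in try, caught by bare except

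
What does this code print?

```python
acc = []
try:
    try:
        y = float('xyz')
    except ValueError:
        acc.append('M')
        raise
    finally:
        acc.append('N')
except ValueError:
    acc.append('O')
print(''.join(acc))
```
MNO

finally runs before re-raised exception propagates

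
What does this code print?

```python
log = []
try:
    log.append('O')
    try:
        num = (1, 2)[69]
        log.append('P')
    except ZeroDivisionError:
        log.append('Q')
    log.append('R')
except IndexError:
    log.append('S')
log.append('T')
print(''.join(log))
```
OST

Inner handler doesn't match, propagates to outer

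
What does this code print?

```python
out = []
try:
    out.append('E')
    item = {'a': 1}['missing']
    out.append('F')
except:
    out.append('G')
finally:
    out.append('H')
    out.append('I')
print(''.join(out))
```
EGHI

Code before exception runs, then except, then all of finally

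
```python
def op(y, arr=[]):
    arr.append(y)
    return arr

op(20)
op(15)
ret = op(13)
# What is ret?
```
[20, 15, 13]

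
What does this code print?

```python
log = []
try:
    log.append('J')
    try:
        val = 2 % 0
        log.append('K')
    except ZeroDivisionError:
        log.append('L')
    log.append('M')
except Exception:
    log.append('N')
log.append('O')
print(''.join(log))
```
JLMO

Inner exception caught by inner handler, outer continues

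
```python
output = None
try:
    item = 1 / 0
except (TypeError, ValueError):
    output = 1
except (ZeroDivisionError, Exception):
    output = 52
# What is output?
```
52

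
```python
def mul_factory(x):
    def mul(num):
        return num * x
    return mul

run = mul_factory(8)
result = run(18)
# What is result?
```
144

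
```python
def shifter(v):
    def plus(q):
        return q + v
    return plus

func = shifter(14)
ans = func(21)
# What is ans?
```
35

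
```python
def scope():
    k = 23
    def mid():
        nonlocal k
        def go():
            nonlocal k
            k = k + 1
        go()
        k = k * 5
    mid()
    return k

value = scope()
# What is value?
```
120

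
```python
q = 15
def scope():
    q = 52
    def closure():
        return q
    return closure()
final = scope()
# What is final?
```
52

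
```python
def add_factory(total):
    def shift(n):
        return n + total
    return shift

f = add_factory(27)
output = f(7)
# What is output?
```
34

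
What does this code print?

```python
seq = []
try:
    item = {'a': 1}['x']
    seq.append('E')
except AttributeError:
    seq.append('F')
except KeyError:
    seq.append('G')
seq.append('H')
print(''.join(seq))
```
GH

KeyError is caught by its specific handler, not AttributeError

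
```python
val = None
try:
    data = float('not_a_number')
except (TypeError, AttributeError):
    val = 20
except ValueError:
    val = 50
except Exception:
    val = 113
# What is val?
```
50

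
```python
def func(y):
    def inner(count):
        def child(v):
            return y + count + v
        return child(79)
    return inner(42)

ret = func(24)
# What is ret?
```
145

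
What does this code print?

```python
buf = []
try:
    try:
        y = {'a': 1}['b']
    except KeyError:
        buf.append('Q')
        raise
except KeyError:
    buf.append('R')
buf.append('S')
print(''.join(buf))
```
QRS

raise without argument re-raises current exception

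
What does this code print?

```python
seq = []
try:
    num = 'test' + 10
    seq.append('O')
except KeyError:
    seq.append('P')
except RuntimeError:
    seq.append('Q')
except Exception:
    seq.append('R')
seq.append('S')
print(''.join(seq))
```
RS

TypeError not specifically caught, falls to Exception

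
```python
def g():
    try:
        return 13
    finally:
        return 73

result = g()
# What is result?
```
73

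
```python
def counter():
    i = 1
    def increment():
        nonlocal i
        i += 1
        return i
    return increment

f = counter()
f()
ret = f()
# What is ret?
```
3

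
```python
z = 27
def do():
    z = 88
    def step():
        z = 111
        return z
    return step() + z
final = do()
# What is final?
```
199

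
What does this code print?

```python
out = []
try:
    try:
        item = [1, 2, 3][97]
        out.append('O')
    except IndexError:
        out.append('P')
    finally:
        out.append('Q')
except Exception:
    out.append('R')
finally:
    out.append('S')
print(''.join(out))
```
PQS

Both finally blocks run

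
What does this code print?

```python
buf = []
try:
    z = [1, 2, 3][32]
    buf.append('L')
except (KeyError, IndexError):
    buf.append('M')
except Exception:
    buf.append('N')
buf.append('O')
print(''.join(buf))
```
MO

IndexError matches tuple containing it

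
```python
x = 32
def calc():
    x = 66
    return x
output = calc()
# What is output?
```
66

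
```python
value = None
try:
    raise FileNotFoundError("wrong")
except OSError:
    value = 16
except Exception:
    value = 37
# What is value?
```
16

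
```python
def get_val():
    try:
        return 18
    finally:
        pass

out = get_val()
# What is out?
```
18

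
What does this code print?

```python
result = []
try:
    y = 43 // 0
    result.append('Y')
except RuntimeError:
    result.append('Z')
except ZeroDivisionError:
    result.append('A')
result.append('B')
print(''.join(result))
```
AB

ZeroDivisionError is caught by its specific handler, not RuntimeError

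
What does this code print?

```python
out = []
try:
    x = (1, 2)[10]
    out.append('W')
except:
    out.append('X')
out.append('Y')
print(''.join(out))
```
XY

Exception raised in try, caught by bare except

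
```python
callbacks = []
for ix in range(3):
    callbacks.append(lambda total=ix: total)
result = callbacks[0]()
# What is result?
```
0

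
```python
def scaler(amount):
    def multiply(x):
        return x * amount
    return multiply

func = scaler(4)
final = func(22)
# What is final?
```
88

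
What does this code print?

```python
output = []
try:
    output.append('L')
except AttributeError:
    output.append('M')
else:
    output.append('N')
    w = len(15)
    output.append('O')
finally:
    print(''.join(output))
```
LN

Try succeeds, else appends 'N', TypeError in else is uncaught, finally prints before exception propagates ('O' never appended)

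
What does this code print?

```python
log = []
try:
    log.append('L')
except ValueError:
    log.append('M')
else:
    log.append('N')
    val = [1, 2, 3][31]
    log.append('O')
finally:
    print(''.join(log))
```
LN

Try succeeds, else appends 'N', IndexError in else is uncaught, finally prints before exception propagates ('O' never appended)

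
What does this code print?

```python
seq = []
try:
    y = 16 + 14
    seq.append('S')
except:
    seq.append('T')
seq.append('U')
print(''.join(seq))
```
SU

No exception, try block completes normally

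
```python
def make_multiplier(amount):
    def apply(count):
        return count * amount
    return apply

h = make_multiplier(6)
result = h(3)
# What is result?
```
18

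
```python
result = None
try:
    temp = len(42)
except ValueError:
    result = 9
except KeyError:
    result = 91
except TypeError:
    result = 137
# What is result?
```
137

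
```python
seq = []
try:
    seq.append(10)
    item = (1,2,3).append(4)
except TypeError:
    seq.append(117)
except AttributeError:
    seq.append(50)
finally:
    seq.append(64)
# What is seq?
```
[10, 50, 64]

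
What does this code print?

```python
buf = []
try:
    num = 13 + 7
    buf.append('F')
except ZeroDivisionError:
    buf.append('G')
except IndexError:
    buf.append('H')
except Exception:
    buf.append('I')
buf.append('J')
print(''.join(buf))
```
FJ

No exception, try block completes normally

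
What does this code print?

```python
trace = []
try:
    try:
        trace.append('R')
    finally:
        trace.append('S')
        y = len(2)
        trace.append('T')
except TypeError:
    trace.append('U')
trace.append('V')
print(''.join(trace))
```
RSUV

Exception in inner finally caught by outer except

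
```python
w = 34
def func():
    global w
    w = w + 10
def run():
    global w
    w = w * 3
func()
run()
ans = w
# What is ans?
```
132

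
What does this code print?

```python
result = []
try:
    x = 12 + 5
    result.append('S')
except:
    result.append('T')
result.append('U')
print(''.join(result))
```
SU

No exception, try block completes normally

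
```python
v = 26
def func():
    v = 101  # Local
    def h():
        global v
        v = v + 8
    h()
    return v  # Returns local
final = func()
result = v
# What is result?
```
34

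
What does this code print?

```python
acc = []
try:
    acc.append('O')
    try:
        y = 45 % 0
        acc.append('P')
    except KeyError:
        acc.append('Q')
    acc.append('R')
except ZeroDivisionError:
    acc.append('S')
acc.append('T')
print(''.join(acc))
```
OST

Inner handler doesn't match, propagates to outer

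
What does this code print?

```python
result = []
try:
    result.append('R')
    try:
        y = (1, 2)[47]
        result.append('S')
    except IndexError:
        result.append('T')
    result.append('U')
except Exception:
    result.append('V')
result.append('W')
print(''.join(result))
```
RTUW

Inner exception caught by inner handler, outer continues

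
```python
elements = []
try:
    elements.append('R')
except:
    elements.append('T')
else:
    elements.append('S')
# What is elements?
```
['R', 'S']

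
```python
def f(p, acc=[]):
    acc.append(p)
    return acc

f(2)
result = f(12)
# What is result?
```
[2, 12]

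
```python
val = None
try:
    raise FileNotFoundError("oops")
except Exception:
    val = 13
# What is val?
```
13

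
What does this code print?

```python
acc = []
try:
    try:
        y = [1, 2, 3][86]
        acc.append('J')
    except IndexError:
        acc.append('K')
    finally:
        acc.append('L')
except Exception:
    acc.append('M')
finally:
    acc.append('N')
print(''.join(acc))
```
KLN

Both finally blocks run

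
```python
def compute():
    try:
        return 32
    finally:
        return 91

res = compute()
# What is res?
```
91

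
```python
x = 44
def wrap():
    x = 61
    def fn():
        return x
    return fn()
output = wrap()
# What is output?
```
61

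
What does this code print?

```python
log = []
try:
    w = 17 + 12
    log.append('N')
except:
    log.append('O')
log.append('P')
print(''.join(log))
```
NP

No exception, try block completes normally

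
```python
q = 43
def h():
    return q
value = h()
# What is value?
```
43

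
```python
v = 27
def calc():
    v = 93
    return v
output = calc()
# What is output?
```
93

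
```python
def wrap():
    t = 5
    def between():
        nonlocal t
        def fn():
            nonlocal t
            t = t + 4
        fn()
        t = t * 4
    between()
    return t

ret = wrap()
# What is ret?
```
36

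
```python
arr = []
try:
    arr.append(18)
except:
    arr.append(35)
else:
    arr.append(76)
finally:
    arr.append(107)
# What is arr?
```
[18, 76, 107]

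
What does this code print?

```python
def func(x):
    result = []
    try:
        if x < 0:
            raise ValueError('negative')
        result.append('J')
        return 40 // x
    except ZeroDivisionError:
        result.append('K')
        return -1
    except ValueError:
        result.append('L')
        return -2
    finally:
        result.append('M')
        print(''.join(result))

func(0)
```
JKM

x=0 causes ZeroDivisionError, caught, finally prints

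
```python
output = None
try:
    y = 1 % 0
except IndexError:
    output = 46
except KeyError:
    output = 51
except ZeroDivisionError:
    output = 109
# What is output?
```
109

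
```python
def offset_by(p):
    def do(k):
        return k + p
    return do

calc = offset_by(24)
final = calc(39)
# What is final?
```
63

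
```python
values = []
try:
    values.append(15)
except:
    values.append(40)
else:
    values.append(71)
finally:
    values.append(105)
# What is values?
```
[15, 71, 105]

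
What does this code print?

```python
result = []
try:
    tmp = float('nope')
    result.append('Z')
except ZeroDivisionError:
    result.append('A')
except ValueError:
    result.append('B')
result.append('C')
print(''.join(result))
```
BC

ValueError is caught by its specific handler, not ZeroDivisionError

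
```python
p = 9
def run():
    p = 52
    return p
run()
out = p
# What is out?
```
9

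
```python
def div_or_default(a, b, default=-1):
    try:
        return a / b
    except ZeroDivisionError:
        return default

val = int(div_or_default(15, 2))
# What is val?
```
7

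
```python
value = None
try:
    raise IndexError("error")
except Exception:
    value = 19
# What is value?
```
19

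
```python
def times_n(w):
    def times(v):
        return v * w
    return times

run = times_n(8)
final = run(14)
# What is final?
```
112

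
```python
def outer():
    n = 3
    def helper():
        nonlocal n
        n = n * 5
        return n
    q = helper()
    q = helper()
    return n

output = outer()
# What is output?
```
75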